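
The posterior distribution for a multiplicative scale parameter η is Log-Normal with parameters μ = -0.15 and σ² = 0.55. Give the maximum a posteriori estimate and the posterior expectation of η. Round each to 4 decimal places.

Mode = exp(μ − σ²) = exp(-0.70) = 0.4966.
Mean = exp(μ + σ²/2) = exp(0.125) = 1.1331.

MAP = 0.4966; posterior mean = 1.1331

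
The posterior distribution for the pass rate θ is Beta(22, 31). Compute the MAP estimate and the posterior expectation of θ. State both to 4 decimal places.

MAP = 0.4118, posterior mean = 0.4151

Mode = (22−1)/(22+31−2) = 21/51 = 0.4118.
Mean = 22/(22+31) = 22/53 = 0.4151.
Mean > mode: the posterior has a right tail.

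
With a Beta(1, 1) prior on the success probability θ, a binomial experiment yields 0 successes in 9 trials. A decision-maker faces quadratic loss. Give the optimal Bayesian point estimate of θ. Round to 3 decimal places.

Posterior: Beta(1+0, 1+9) = Beta(1, 10).
Since α = 1 ≤ 1 and β > 1, the Beta density is monotone decreasing on [0,1]; the mode is at 0.
Mean = 1/(1+10) = 0.091.
Quadratic loss ⇒ the optimal estimator is the posterior mean.

0.091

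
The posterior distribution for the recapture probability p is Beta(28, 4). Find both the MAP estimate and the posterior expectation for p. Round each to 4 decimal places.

Mode = (28−1)/(28+4−2) = 27/30 = 0.9000.
Mean = 28/(28+4) = 28/32 = 0.8750.

p_MAP = 0.9000, E[p|data] = 0.8750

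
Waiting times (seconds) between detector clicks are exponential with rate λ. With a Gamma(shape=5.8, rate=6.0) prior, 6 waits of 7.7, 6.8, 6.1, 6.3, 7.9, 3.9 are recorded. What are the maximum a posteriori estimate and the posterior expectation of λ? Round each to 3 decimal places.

MAP = 0.242, posterior mean = 0.264

Σ times = 38.7. Posterior: Gamma(shape = 5.8+6 = 11.8, rate = 6.0+38.7 = 44.7).
Mode = (α−1)/β = 10.8/44.7 = 0.242.
Mean = α/β = 11.8/44.7 = 0.264.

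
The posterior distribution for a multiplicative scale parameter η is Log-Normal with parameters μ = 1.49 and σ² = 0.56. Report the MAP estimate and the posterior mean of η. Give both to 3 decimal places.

Mode = exp(μ − σ²) = exp(0.93) = 2.535.
Mean = exp(μ + σ²/2) = exp(1.770) = 5.871.
The posterior is right-skewed, so the mean exceeds the mode.

η_MAP = 2.535, E[η|data] = 5.871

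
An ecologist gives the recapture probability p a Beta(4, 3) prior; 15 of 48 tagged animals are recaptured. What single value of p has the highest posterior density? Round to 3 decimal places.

Posterior: Beta(4+15, 3+33) = Beta(19, 36).
Mode = (19−1)/(19+36−2) = 18/53 = 0.340.
Mean = 19/(19+36) = 19/55 = 0.345.
This is the posterior mode — the MAP estimate.

0.340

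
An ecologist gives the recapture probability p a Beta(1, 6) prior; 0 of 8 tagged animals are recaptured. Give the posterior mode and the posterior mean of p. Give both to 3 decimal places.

p_MAP = 0.000, E[p|data] = 0.067

Posterior: Beta(1+0, 6+8) = Beta(1, 14).
Since α = 1 ≤ 1 and β > 1, the Beta density is monotone decreasing on [0,1]; the mode is at 0.
Mean = 1/(1+14) = 0.067.
The posterior is right-skewed, so the mean exceeds the mode.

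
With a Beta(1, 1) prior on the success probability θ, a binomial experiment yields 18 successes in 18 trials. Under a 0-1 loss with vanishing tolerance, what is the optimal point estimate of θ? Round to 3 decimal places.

1.000

Posterior: Beta(1+18, 1+0) = Beta(19, 1).
Since β = 1 ≤ 1 and α > 1, the Beta density is monotone increasing on [0,1]; the mode is at 1.
Mean = 19/(19+1) = 0.950.
This is the posterior mode — the MAP estimate.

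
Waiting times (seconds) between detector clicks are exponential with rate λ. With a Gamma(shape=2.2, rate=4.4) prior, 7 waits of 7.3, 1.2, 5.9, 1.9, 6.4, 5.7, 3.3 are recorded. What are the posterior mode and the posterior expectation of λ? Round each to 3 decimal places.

Σ times = 31.7. Posterior: Gamma(shape = 2.2+7 = 9.2, rate = 4.4+31.7 = 36.1).
Mode = (α−1)/β = 8.2/36.1 = 0.227.
Mean = α/β = 9.2/36.1 = 0.255.

MAP: 0.227. Posterior mean: 0.255.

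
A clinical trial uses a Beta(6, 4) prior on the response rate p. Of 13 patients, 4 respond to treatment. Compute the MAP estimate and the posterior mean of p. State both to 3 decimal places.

p_MAP = 0.429, E[p|data] = 0.435

Posterior: Beta(6+4, 4+9) = Beta(10, 13).
Mode = (10−1)/(10+13−2) = 9/21 = 0.429.
Mean = 10/(10+13) = 10/23 = 0.435.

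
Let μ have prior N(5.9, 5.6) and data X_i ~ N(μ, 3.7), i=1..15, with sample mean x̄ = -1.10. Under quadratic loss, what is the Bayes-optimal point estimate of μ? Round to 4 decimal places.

Posterior for μ is Normal. Precision-weighted mean: (1/5.6·5.9 + 15/3.7·-1.10) / (1/5.6 + 15/3.7) = -0.8047.
A Normal posterior is symmetric, so mode = mean.
Quadratic loss ⇒ the optimal estimator is the posterior mean.

-0.8047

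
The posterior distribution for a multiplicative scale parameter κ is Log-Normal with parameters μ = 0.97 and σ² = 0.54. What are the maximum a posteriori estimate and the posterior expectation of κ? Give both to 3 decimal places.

Mode = exp(μ − σ²) = exp(0.43) = 1.537.
Mean = exp(μ + σ²/2) = exp(1.240) = 3.456.

MAP = 1.537, posterior mean = 3.456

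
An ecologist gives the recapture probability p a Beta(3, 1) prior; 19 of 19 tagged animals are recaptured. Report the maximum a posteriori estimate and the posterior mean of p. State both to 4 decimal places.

MAP = 1.0000; posterior mean = 0.9565

Posterior: Beta(3+19, 1+0) = Beta(22, 1).
Since β = 1 ≤ 1 and α > 1, the Beta density is monotone increasing on [0,1]; the mode is at 1.
Mean = 22/(22+1) = 0.9565.
Mode > mean: the posterior has a left tail.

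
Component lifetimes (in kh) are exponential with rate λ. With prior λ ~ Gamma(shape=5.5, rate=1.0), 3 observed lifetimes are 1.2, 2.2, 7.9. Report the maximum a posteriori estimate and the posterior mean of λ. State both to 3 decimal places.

λ_MAP = 0.610, E[λ|data] = 0.691

Σ times = 11.3. Posterior: Gamma(shape = 5.5+3 = 8.5, rate = 1.0+11.3 = 12.3).
Mode = (α−1)/β = 7.5/12.3 = 0.610.
Mean = α/β = 8.5/12.3 = 0.691.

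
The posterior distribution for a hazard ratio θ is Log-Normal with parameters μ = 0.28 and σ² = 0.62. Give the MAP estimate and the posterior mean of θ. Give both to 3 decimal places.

Mode = exp(μ − σ²) = exp(-0.34) = 0.712.
Mean = exp(μ + σ²/2) = exp(0.590) = 1.804.

MAP = 0.712, posterior mean = 1.804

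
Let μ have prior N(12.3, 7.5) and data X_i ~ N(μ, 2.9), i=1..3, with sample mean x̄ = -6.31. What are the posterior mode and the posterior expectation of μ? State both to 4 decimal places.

MAP = -4.1852; posterior mean = -4.1852

Posterior for μ is Normal. Precision-weighted mean: (1/7.5·12.3 + 3/2.9·-6.31) / (1/7.5 + 3/2.9) = -4.1852.
A Normal posterior is symmetric, so mode = mean.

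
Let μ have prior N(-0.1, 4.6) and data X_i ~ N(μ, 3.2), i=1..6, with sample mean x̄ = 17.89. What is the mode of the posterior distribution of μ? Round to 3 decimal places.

Posterior for μ is Normal. Precision-weighted mean: (1/4.6·-0.1 + 6/3.2·17.89) / (1/4.6 + 6/3.2) = 16.021.
A Normal posterior is symmetric, so mode = mean.
This is the posterior mode — the MAP estimate.

16.021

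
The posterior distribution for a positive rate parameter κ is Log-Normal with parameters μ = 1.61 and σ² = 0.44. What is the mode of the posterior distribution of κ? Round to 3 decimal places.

3.222

Mode = exp(μ − σ²) = exp(1.17) = 3.222.
Mean = exp(μ + σ²/2) = exp(1.830) = 6.234.
This is the posterior mode — the MAP estimate.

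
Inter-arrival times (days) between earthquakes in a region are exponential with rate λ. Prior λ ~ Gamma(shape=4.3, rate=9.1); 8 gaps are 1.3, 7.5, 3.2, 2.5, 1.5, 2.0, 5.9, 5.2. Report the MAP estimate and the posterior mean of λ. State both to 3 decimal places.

Σ times = 29.1. Posterior: Gamma(shape = 4.3+8 = 12.3, rate = 9.1+29.1 = 38.2).
Mode = (α−1)/β = 11.3/38.2 = 0.296.
Mean = α/β = 12.3/38.2 = 0.322.
Right-skewed posterior ⇒ mode < mean.

MAP = 0.296; posterior mean = 0.322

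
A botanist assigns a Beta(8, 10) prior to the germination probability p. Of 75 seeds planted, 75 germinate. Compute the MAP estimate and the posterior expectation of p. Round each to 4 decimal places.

Posterior: Beta(8+75, 10+0) = Beta(83, 10).
Mode = (83−1)/(83+10−2) = 82/91 = 0.9011.
Mean = 83/(83+10) = 83/93 = 0.8925.

MAP = 0.9011, posterior mean = 0.8925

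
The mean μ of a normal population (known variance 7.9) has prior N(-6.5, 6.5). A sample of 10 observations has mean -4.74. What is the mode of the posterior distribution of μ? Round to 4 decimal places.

-4.9307

Posterior for μ is Normal. Precision-weighted mean: (1/6.5·-6.5 + 10/7.9·-4.74) / (1/6.5 + 10/7.9) = -4.9307.
A Normal posterior is symmetric, so mode = mean.
This is the posterior mode — the MAP estimate.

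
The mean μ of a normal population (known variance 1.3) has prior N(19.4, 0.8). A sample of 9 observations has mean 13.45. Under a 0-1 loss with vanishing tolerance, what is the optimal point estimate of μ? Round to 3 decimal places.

Posterior for μ is Normal. Precision-weighted mean: (1/0.8·19.4 + 9/1.3·13.45) / (1/0.8 + 9/1.3) = 14.360.
A Normal posterior is symmetric, so mode = mean.
This is the posterior mode — the MAP estimate.

14.360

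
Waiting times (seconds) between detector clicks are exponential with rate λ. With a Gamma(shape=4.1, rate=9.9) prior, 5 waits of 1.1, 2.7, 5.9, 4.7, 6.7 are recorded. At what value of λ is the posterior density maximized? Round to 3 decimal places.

Σ times = 21.1. Posterior: Gamma(shape = 4.1+5 = 9.1, rate = 9.9+21.1 = 31.0).
Mode = (α−1)/β = 8.1/31.0 = 0.261.
Mean = α/β = 9.1/31.0 = 0.294.
This is the posterior mode — the MAP estimate.

0.261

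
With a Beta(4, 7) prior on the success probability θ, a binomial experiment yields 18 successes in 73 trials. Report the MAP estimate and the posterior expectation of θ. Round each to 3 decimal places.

Posterior: Beta(4+18, 7+55) = Beta(22, 62).
Mode = (22−1)/(22+62−2) = 21/82 = 0.256.
Mean = 22/(22+62) = 22/84 = 0.262.

MAP = 0.256, posterior mean = 0.262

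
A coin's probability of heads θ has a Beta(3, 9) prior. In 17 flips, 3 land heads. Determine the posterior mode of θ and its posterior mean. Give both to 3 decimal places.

Posterior: Beta(3+3, 9+14) = Beta(6, 23).
Mode = (6−1)/(6+23−2) = 5/27 = 0.185.
Mean = 6/(6+23) = 6/29 = 0.207.
The mean is pulled above the mode by the posterior's right skew.

posterior mode = 0.185, posterior mean = 0.207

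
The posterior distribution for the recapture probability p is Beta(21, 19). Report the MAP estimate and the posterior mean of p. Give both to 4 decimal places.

MAP estimate = 0.5263, posterior mean = 0.5250

Mode = (21−1)/(21+19−2) = 20/38 = 0.5263.
Mean = 21/(21+19) = 21/40 = 0.5250.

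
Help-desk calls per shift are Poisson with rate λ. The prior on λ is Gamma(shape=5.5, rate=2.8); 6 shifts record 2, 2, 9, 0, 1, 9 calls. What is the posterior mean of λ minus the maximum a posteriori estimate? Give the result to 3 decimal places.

0.114

Σ counts = 23. Posterior: Gamma(shape = 5.5+23 = 28.5, rate = 2.8+6 = 8.8).
Mode = (α−1)/β = 27.5/8.8 = 3.125.
Mean = α/β = 28.5/8.8 = 3.239.
Difference = 3.239 − 3.125 = 0.114.
Mean > mode: the posterior has a right tail.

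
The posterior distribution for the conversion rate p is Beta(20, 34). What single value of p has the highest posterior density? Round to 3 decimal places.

0.365

Mode = (20−1)/(20+34−2) = 19/52 = 0.365.
Mean = 20/(20+34) = 20/54 = 0.370.
This is the posterior mode — the MAP estimate.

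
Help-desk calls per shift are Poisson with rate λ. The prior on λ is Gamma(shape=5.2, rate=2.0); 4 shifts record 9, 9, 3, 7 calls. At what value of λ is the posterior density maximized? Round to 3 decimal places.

Σ counts = 28. Posterior: Gamma(shape = 5.2+28 = 33.2, rate = 2.0+4 = 6.0).
Mode = (α−1)/β = 32.2/6.0 = 5.367.
Mean = α/β = 33.2/6.0 = 5.533.
This is the posterior mode — the MAP estimate.

5.367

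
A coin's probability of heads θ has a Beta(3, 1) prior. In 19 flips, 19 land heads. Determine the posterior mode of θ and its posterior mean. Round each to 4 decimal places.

Posterior: Beta(3+19, 1+0) = Beta(22, 1).
Since β = 1 ≤ 1 and α > 1, the Beta density is monotone increasing on [0,1]; the mode is at 1.
Mean = 22/(22+1) = 0.9565.

MAP = 1.0000; posterior mean = 0.9565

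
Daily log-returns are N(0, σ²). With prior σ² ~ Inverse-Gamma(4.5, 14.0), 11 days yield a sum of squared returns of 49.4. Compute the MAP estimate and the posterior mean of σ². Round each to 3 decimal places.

Posterior: Inverse-Gamma(shape = 4.5+11/2 = 10.0, scale = 14.0+49.4/2 = 38.7).
Mode = β/(α+1) = 38.7/11.0 = 3.518.
Mean = β/(α−1) = 38.7/9.0 = 4.300.
Mean > mode: the posterior has a right tail.

MAP: 3.518. Posterior mean: 4.300.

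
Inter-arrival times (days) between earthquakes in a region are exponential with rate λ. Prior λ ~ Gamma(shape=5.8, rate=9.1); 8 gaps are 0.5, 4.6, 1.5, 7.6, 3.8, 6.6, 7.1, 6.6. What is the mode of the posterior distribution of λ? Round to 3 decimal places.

0.270

Σ times = 38.3. Posterior: Gamma(shape = 5.8+8 = 13.8, rate = 9.1+38.3 = 47.4).
Mode = (α−1)/β = 12.8/47.4 = 0.270.
Mean = α/β = 13.8/47.4 = 0.291.
This is the posterior mode — the MAP estimate.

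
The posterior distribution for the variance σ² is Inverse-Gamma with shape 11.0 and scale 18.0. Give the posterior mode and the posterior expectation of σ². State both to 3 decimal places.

Mode = β/(α+1) = 18.0/12.0 = 1.500.
Mean = β/(α−1) = 18.0/10.0 = 1.800.
The posterior is right-skewed, so the mean exceeds the mode.

MAP: 1.500. Posterior mean: 1.800.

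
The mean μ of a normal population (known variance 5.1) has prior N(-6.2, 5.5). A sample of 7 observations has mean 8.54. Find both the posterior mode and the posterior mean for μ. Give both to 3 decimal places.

posterior mode = 6.816, posterior mean = 6.816

Posterior for μ is Normal. Precision-weighted mean: (1/5.5·-6.2 + 7/5.1·8.54) / (1/5.5 + 7/5.1) = 6.816.
A Normal posterior is symmetric, so mode = mean.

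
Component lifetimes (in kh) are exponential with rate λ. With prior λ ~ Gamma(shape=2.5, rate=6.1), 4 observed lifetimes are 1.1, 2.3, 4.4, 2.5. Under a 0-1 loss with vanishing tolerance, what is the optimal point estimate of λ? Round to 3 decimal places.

Σ times = 10.3. Posterior: Gamma(shape = 2.5+4 = 6.5, rate = 6.1+10.3 = 16.4).
Mode = (α−1)/β = 5.5/16.4 = 0.335.
Mean = α/β = 6.5/16.4 = 0.396.
This is the posterior mode — the MAP estimate.

0.335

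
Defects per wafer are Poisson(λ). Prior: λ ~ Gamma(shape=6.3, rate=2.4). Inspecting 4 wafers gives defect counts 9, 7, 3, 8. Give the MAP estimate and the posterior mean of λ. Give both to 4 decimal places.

Σ counts = 27. Posterior: Gamma(shape = 6.3+27 = 33.3, rate = 2.4+4 = 6.4).
Mode = (α−1)/β = 32.3/6.4 = 5.0469.
Mean = α/β = 33.3/6.4 = 5.2031.
Mean > mode: the posterior has a right tail.

MAP estimate = 5.0469, posterior mean = 5.2031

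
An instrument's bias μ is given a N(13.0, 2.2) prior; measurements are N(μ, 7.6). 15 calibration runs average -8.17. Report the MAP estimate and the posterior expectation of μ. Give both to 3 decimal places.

Posterior for μ is Normal. Precision-weighted mean: (1/2.2·13.0 + 15/7.6·-8.17) / (1/2.2 + 15/7.6) = -4.207.
A Normal posterior is symmetric, so mode = mean.

MAP: -4.207. Posterior mean: -4.207.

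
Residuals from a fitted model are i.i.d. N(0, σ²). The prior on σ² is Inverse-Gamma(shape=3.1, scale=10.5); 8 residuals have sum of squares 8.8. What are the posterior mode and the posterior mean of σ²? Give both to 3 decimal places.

σ²_MAP = 1.840, E[σ²|data] = 2.443

Posterior: Inverse-Gamma(shape = 3.1+8/2 = 7.1, scale = 10.5+8.8/2 = 14.9).
Mode = β/(α+1) = 14.9/8.1 = 1.840.
Mean = β/(α−1) = 14.9/6.1 = 2.443.
The mean is pulled above the mode by the posterior's right skew.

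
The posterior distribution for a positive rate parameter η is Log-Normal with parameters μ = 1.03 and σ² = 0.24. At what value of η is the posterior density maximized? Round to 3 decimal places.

Mode = exp(μ − σ²) = exp(0.79) = 2.203.
Mean = exp(μ + σ²/2) = exp(1.150) = 3.158.
This is the posterior mode — the MAP estimate.

2.203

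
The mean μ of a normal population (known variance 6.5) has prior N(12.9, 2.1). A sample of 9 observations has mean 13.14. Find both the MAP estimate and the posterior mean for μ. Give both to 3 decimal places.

MAP = 13.079, posterior mean = 13.079

Posterior for μ is Normal. Precision-weighted mean: (1/2.1·12.9 + 9/6.5·13.14) / (1/2.1 + 9/6.5) = 13.079.
A Normal posterior is symmetric, so mode = mean.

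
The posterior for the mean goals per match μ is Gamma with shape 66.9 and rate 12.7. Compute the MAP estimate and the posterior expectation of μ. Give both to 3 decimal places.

Mode = (α−1)/β = 65.9/12.7 = 5.189.
Mean = α/β = 66.9/12.7 = 5.268.
Mean > mode: the posterior has a right tail.

μ_MAP = 5.189, E[μ|data] = 5.268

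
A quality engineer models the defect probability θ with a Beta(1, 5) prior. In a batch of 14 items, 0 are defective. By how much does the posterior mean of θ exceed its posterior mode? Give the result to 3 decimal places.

Posterior: Beta(1+0, 5+14) = Beta(1, 19).
Since α = 1 ≤ 1 and β > 1, the Beta density is monotone decreasing on [0,1]; the mode is at 0.
Mean = 1/(1+19) = 0.050.
Difference = 0.050 − 0.000 = 0.050.
Right-skewed posterior ⇒ mode < mean.

0.050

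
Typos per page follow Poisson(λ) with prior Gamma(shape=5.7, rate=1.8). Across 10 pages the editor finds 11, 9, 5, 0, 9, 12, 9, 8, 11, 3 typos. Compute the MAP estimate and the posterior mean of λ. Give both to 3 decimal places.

Σ counts = 77. Posterior: Gamma(shape = 5.7+77 = 82.7, rate = 1.8+10 = 11.8).
Mode = (α−1)/β = 81.7/11.8 = 6.924.
Mean = α/β = 82.7/11.8 = 7.008.
The posterior is right-skewed, so the mean exceeds the mode.

MAP = 6.924, posterior mean = 7.008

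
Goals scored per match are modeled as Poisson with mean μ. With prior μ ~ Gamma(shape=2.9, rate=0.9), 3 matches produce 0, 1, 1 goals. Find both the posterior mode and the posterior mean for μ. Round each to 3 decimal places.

μ_MAP = 1.000, E[μ|data] = 1.256

Σ counts = 2. Posterior: Gamma(shape = 2.9+2 = 4.9, rate = 0.9+3 = 3.9).
Mode = (α−1)/β = 3.9/3.9 = 1.000.
Mean = α/β = 4.9/3.9 = 1.256.
The posterior is right-skewed, so the mean exceeds the mode.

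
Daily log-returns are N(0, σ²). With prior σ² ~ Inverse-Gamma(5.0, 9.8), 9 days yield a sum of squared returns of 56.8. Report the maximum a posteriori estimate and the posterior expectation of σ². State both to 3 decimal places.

MAP = 3.638; posterior mean = 4.494

Posterior: Inverse-Gamma(shape = 5.0+9/2 = 9.5, scale = 9.8+56.8/2 = 38.2).
Mode = β/(α+1) = 38.2/10.5 = 3.638.
Mean = β/(α−1) = 38.2/8.5 = 4.494.
The posterior is right-skewed, so the mean exceeds the mode.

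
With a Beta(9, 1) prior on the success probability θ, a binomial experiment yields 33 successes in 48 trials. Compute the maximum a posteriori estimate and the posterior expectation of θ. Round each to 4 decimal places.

Posterior: Beta(9+33, 1+15) = Beta(42, 16).
Mode = (42−1)/(42+16−2) = 41/56 = 0.7321.
Mean = 42/(42+16) = 42/58 = 0.7241.

MAP: 0.7321. Posterior mean: 0.7241.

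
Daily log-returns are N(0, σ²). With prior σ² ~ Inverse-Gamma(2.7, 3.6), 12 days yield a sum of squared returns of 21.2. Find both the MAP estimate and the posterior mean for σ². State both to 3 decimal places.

Posterior: Inverse-Gamma(shape = 2.7+12/2 = 8.7, scale = 3.6+21.2/2 = 14.2).
Mode = β/(α+1) = 14.2/9.7 = 1.464.
Mean = β/(α−1) = 14.2/7.7 = 1.844.
The mean is pulled above the mode by the posterior's right skew.

MAP: 1.464. Posterior mean: 1.844.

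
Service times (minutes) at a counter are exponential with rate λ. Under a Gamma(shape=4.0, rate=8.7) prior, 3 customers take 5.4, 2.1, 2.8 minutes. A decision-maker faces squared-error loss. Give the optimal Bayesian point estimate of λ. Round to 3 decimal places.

Σ times = 10.3. Posterior: Gamma(shape = 4.0+3 = 7.0, rate = 8.7+10.3 = 19.0).
Mode = (α−1)/β = 6.0/19.0 = 0.316.
Mean = α/β = 7.0/19.0 = 0.368.
Squared-error loss ⇒ the optimal estimator is the posterior mean.

0.368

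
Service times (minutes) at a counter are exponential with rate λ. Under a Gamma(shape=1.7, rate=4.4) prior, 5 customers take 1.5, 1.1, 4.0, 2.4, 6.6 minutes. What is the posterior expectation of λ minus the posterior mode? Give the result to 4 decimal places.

0.0500

Σ times = 15.6. Posterior: Gamma(shape = 1.7+5 = 6.7, rate = 4.4+15.6 = 20.0).
Mode = (α−1)/β = 5.7/20.0 = 0.2850.
Mean = α/β = 6.7/20.0 = 0.3350.
Difference = 0.3350 − 0.2850 = 0.0500.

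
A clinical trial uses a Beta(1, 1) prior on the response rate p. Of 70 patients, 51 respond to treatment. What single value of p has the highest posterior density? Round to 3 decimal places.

0.729

Posterior: Beta(1+51, 1+19) = Beta(52, 20).
Mode = (52−1)/(52+20−2) = 51/70 = 0.729.
With a flat prior the MAP equals the MLE, 51/70.
Mean = 52/(52+20) = 52/72 = 0.722.
This is the posterior mode — the MAP estimate.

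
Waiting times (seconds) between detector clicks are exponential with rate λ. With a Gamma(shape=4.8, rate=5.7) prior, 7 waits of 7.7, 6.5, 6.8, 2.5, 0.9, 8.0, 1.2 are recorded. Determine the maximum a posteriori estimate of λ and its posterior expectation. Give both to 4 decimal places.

Σ times = 33.6. Posterior: Gamma(shape = 4.8+7 = 11.8, rate = 5.7+33.6 = 39.3).
Mode = (α−1)/β = 10.8/39.3 = 0.2748.
Mean = α/β = 11.8/39.3 = 0.3003.
Right-skewed posterior ⇒ mode < mean.

λ_MAP = 0.2748, E[λ|data] = 0.3003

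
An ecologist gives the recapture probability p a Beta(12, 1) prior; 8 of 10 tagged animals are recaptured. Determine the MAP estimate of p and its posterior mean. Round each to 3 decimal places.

p_MAP = 0.905, E[p|data] = 0.870

Posterior: Beta(12+8, 1+2) = Beta(20, 3).
Mode = (20−1)/(20+3−2) = 19/21 = 0.905.
Mean = 20/(20+3) = 20/23 = 0.870.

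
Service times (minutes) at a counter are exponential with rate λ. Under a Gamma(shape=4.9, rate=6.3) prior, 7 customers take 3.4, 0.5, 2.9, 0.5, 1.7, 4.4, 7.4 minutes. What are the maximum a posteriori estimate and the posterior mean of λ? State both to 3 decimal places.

Σ times = 20.8. Posterior: Gamma(shape = 4.9+7 = 11.9, rate = 6.3+20.8 = 27.1).
Mode = (α−1)/β = 10.9/27.1 = 0.402.
Mean = α/β = 11.9/27.1 = 0.439.
Right-skewed posterior ⇒ mode < mean.

MAP: 0.402. Posterior mean: 0.439.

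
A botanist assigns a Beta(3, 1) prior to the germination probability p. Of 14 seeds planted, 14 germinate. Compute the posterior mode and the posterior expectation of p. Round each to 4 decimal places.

MAP: 1.0000. Posterior mean: 0.9444.

Posterior: Beta(3+14, 1+0) = Beta(17, 1).
Since β = 1 ≤ 1 and α > 1, the Beta density is monotone increasing on [0,1]; the mode is at 1.
Mean = 17/(17+1) = 0.9444.
Left-skewed posterior ⇒ mean < mode.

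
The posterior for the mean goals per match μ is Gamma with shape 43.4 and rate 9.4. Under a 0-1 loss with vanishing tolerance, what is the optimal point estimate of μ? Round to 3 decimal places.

Mode = (α−1)/β = 42.4/9.4 = 4.511.
Mean = α/β = 43.4/9.4 = 4.617.
This is the posterior mode — the MAP estimate.

4.511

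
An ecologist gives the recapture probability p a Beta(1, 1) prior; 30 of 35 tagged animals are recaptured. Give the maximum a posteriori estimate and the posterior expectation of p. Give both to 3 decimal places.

Posterior: Beta(1+30, 1+5) = Beta(31, 6).
Mode = (31−1)/(31+6−2) = 30/35 = 0.857.
With a flat prior the MAP equals the MLE, 30/35.
Mean = 31/(31+6) = 31/37 = 0.838.
Left-skewed posterior ⇒ mean < mode.

MAP: 0.857. Posterior mean: 0.838.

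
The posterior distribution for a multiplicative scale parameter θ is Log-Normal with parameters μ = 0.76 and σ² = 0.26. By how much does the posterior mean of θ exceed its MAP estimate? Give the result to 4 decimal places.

0.7864

Mode = exp(μ − σ²) = exp(0.50) = 1.6487.
Mean = exp(μ + σ²/2) = exp(0.890) = 2.4351.
Difference = 2.4351 − 1.6487 = 0.7864.
The posterior is right-skewed, so the mean exceeds the mode.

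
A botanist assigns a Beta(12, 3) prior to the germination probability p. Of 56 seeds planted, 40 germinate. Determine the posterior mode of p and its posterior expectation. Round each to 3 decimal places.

Posterior: Beta(12+40, 3+16) = Beta(52, 19).
Mode = (52−1)/(52+19−2) = 51/69 = 0.739.
Mean = 52/(52+19) = 52/71 = 0.732.
Mode > mean: the posterior has a left tail.

posterior mode = 0.739, posterior expectation = 0.732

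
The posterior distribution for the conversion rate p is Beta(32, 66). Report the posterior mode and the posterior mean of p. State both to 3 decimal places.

MAP: 0.323. Posterior mean: 0.327.

Mode = (32−1)/(32+66−2) = 31/96 = 0.323.
Mean = 32/(32+66) = 32/98 = 0.327.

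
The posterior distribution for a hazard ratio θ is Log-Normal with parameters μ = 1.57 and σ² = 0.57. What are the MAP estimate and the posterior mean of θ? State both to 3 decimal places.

Mode = exp(μ − σ²) = exp(1.00) = 2.718.
Mean = exp(μ + σ²/2) = exp(1.855) = 6.392.

MAP = 2.718; posterior mean = 6.392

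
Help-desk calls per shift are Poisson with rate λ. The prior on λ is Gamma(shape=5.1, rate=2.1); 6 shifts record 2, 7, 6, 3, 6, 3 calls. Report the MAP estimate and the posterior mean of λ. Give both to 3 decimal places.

MAP = 3.840; posterior mean = 3.963

Σ counts = 27. Posterior: Gamma(shape = 5.1+27 = 32.1, rate = 2.1+6 = 8.1).
Mode = (α−1)/β = 31.1/8.1 = 3.840.
Mean = α/β = 32.1/8.1 = 3.963.
The posterior is right-skewed, so the mean exceeds the mode.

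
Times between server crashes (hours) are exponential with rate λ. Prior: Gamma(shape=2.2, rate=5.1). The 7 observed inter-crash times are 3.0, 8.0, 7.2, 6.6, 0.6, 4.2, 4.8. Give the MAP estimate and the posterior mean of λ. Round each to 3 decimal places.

λ_MAP = 0.208, E[λ|data] = 0.233

Σ times = 34.4. Posterior: Gamma(shape = 2.2+7 = 9.2, rate = 5.1+34.4 = 39.5).
Mode = (α−1)/β = 8.2/39.5 = 0.208.
Mean = α/β = 9.2/39.5 = 0.233.
The posterior is right-skewed, so the mean exceeds the mode.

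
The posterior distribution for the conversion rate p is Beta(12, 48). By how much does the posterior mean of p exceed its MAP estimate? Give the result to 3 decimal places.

Mode = (12−1)/(12+48−2) = 11/58 = 0.190.
Mean = 12/(12+48) = 12/60 = 0.200.
Difference = 0.200 − 0.190 = 0.010.
Right-skewed posterior ⇒ mode < mean.

0.010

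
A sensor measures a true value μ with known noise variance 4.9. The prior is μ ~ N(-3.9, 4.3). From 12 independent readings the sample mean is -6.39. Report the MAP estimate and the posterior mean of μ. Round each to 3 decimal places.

Posterior for μ is Normal. Precision-weighted mean: (1/4.3·-3.9 + 12/4.9·-6.39) / (1/4.3 + 12/4.9) = -6.174.
A Normal posterior is symmetric, so mode = mean.

μ_MAP = -6.174, E[μ|data] = -6.174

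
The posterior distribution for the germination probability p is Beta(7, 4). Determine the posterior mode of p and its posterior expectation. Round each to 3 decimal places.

Mode = (7−1)/(7+4−2) = 6/9 = 0.667.
Mean = 7/(7+4) = 7/11 = 0.636.
The mean is pulled below the mode by the posterior's left skew.

MAP = 0.667; posterior mean = 0.636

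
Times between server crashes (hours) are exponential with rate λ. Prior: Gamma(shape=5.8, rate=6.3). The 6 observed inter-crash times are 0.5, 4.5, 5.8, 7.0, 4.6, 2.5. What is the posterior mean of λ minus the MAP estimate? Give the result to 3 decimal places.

0.032

Σ times = 24.9. Posterior: Gamma(shape = 5.8+6 = 11.8, rate = 6.3+24.9 = 31.2).
Mode = (α−1)/β = 10.8/31.2 = 0.346.
Mean = α/β = 11.8/31.2 = 0.378.
Difference = 0.378 − 0.346 = 0.032.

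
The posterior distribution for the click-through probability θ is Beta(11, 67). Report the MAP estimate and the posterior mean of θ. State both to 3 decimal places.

θ_MAP = 0.132, E[θ|data] = 0.141

Mode = (11−1)/(11+67−2) = 10/76 = 0.132.
Mean = 11/(11+67) = 11/78 = 0.141.
Right-skewed posterior ⇒ mode < mean.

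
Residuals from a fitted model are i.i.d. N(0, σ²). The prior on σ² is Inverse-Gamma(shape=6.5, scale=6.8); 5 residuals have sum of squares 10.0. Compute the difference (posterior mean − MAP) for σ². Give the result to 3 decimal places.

0.295

Posterior: Inverse-Gamma(shape = 6.5+5/2 = 9.0, scale = 6.8+10.0/2 = 11.8).
Mode = β/(α+1) = 11.8/10.0 = 1.180.
Mean = β/(α−1) = 11.8/8.0 = 1.475.
Difference = 1.475 − 1.180 = 0.295.
The mean is pulled above the mode by the posterior's right skew.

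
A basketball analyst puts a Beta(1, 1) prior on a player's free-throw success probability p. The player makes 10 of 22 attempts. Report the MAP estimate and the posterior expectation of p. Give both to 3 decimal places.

Posterior: Beta(1+10, 1+12) = Beta(11, 13).
Mode = (11−1)/(11+13−2) = 10/22 = 0.455.
With a flat prior the MAP equals the MLE, 10/22.
Mean = 11/(11+13) = 11/24 = 0.458.

MAP estimate = 0.455, posterior expectation = 0.458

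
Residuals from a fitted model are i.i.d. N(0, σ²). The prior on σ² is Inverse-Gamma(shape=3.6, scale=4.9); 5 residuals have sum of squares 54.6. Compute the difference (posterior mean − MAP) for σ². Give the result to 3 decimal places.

Posterior: Inverse-Gamma(shape = 3.6+5/2 = 6.1, scale = 4.9+54.6/2 = 32.2).
Mode = β/(α+1) = 32.2/7.1 = 4.535.
Mean = β/(α−1) = 32.2/5.1 = 6.314.
Difference = 6.314 − 4.535 = 1.779.

1.779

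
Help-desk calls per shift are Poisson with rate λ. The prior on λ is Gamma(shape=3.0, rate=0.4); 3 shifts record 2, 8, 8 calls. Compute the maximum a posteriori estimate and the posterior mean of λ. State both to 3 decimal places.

Σ counts = 18. Posterior: Gamma(shape = 3.0+18 = 21.0, rate = 0.4+3 = 3.4).
Mode = (α−1)/β = 20.0/3.4 = 5.882.
Mean = α/β = 21.0/3.4 = 6.176.
The mean is pulled above the mode by the posterior's right skew.

MAP: 5.882. Posterior mean: 6.176.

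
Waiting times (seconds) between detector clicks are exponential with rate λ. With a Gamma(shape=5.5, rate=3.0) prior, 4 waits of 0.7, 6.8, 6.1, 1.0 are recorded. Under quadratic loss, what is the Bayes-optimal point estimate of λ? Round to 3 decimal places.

Σ times = 14.6. Posterior: Gamma(shape = 5.5+4 = 9.5, rate = 3.0+14.6 = 17.6).
Mode = (α−1)/β = 8.5/17.6 = 0.483.
Mean = α/β = 9.5/17.6 = 0.540.
Quadratic loss ⇒ the optimal estimator is the posterior mean.

0.540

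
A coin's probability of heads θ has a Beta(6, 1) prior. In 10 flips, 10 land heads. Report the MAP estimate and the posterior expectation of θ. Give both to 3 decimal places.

Posterior: Beta(6+10, 1+0) = Beta(16, 1).
Since β = 1 ≤ 1 and α > 1, the Beta density is monotone increasing on [0,1]; the mode is at 1.
Mean = 16/(16+1) = 0.941.
The mean is pulled below the mode by the posterior's left skew.

MAP estimate = 1.000, posterior expectation = 0.941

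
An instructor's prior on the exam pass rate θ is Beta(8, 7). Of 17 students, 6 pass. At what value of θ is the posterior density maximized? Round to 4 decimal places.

Posterior: Beta(8+6, 7+11) = Beta(14, 18).
Mode = (14−1)/(14+18−2) = 13/30 = 0.4333.
Mean = 14/(14+18) = 14/32 = 0.4375.
This is the posterior mode — the MAP estimate.

0.4333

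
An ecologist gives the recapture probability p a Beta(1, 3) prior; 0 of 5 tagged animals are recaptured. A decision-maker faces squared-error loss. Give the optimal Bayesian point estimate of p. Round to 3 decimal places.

0.111

Posterior: Beta(1+0, 3+5) = Beta(1, 8).
Since α = 1 ≤ 1 and β > 1, the Beta density is monotone decreasing on [0,1]; the mode is at 0.
Mean = 1/(1+8) = 0.111.
Squared-error loss ⇒ the optimal estimator is the posterior mean.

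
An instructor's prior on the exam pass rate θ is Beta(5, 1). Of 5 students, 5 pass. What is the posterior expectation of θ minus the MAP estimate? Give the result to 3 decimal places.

-0.091

Posterior: Beta(5+5, 1+0) = Beta(10, 1).
Since β = 1 ≤ 1 and α > 1, the Beta density is monotone increasing on [0,1]; the mode is at 1.
Mean = 10/(10+1) = 0.909.
Difference = 0.909 − 1.000 = -0.091.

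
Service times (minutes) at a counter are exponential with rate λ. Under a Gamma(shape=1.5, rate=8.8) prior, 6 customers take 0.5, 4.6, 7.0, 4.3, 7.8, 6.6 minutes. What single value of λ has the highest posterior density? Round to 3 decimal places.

Σ times = 30.8. Posterior: Gamma(shape = 1.5+6 = 7.5, rate = 8.8+30.8 = 39.6).
Mode = (α−1)/β = 6.5/39.6 = 0.164.
Mean = α/β = 7.5/39.6 = 0.189.
This is the posterior mode — the MAP estimate.

0.164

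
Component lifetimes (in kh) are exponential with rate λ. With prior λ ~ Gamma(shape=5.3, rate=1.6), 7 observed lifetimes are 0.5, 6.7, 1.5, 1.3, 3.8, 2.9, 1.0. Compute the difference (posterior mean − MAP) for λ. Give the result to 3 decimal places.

0.052

Σ times = 17.7. Posterior: Gamma(shape = 5.3+7 = 12.3, rate = 1.6+17.7 = 19.3).
Mode = (α−1)/β = 11.3/19.3 = 0.585.
Mean = α/β = 12.3/19.3 = 0.637.
Difference = 0.637 − 0.585 = 0.052.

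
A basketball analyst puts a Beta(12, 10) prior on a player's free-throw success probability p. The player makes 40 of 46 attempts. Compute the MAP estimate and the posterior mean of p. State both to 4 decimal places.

Posterior: Beta(12+40, 10+6) = Beta(52, 16).
Mode = (52−1)/(52+16−2) = 51/66 = 0.7727.
Mean = 52/(52+16) = 52/68 = 0.7647.
The mean is pulled below the mode by the posterior's left skew.

MAP: 0.7727. Posterior mean: 0.7647.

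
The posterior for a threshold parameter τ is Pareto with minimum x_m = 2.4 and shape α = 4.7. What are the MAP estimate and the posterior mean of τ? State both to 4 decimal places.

MAP = 2.4000; posterior mean = 3.0486

The Pareto density is strictly decreasing on [x_m, ∞), so the mode is x_m = 2.4000.
Mean = α·x_m/(α−1) = 4.7·2.4/3.7 = 3.0486.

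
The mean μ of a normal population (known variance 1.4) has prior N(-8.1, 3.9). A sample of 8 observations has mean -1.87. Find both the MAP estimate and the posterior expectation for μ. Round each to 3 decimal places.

MAP: -2.138. Posterior mean: -2.138.

Posterior for μ is Normal. Precision-weighted mean: (1/3.9·-8.1 + 8/1.4·-1.87) / (1/3.9 + 8/1.4) = -2.138.
A Normal posterior is symmetric, so mode = mean.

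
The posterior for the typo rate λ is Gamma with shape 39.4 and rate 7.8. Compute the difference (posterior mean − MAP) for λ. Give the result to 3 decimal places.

Mode = (α−1)/β = 38.4/7.8 = 4.923.
Mean = α/β = 39.4/7.8 = 5.051.
Difference = 5.051 − 4.923 = 0.128.

0.128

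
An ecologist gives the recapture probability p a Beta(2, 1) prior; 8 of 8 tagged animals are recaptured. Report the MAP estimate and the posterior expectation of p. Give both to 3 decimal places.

p_MAP = 1.000, E[p|data] = 0.909

Posterior: Beta(2+8, 1+0) = Beta(10, 1).
Since β = 1 ≤ 1 and α > 1, the Beta density is monotone increasing on [0,1]; the mode is at 1.
Mean = 10/(10+1) = 0.909.
The posterior is left-skewed, so the mode exceeds the mean.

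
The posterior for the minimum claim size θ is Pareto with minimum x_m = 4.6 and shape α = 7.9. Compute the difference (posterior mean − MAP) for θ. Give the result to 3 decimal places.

0.667

The Pareto density is strictly decreasing on [x_m, ∞), so the mode is x_m = 4.600.
Mean = α·x_m/(α−1) = 7.9·4.6/6.9 = 5.267.
Difference = 5.267 − 4.600 = 0.667.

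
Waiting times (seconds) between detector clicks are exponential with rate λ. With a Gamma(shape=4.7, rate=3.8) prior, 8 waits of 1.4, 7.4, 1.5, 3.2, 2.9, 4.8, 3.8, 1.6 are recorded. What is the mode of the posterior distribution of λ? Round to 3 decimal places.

0.385

Σ times = 26.6. Posterior: Gamma(shape = 4.7+8 = 12.7, rate = 3.8+26.6 = 30.4).
Mode = (α−1)/β = 11.7/30.4 = 0.385.
Mean = α/β = 12.7/30.4 = 0.418.
This is the posterior mode — the MAP estimate.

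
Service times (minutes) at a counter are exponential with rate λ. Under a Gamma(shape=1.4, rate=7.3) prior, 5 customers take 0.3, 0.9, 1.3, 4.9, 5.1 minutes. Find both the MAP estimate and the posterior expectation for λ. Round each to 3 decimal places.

MAP = 0.273, posterior mean = 0.323

Σ times = 12.5. Posterior: Gamma(shape = 1.4+5 = 6.4, rate = 7.3+12.5 = 19.8).
Mode = (α−1)/β = 5.4/19.8 = 0.273.
Mean = α/β = 6.4/19.8 = 0.323.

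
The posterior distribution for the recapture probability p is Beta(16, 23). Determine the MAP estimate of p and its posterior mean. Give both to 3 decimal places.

MAP estimate = 0.405, posterior mean = 0.410

Mode = (16−1)/(16+23−2) = 15/37 = 0.405.
Mean = 16/(16+23) = 16/39 = 0.410.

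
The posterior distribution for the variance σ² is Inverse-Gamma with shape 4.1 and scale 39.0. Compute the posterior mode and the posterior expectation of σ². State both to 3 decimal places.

Mode = β/(α+1) = 39.0/5.1 = 7.647.
Mean = β/(α−1) = 39.0/3.1 = 12.581.

σ²_MAP = 7.647, E[σ²|data] = 12.581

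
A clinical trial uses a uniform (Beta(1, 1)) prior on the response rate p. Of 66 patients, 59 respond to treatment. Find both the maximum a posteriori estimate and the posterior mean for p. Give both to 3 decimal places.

MAP = 0.894, posterior mean = 0.882

Posterior: Beta(1+59, 1+7) = Beta(60, 8).
Mode = (60−1)/(60+8−2) = 59/66 = 0.894.
With a flat prior the MAP equals the MLE, 59/66.
Mean = 60/(60+8) = 60/68 = 0.882.
Mode > mean: the posterior has a left tail.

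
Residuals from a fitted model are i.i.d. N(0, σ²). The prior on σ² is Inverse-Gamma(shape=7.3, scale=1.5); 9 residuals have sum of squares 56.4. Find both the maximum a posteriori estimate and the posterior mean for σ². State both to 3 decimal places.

Posterior: Inverse-Gamma(shape = 7.3+9/2 = 11.8, scale = 1.5+56.4/2 = 29.7).
Mode = β/(α+1) = 29.7/12.8 = 2.320.
Mean = β/(α−1) = 29.7/10.8 = 2.750.
Mean > mode: the posterior has a right tail.

MAP: 2.320. Posterior mean: 2.750.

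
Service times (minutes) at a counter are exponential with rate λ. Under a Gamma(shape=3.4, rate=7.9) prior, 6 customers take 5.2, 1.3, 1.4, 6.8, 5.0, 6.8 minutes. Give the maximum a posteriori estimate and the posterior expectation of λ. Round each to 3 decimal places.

maximum a posteriori estimate = 0.244, posterior expectation = 0.273

Σ times = 26.5. Posterior: Gamma(shape = 3.4+6 = 9.4, rate = 7.9+26.5 = 34.4).
Mode = (α−1)/β = 8.4/34.4 = 0.244.
Mean = α/β = 9.4/34.4 = 0.273.
Mean > mode: the posterior has a right tail.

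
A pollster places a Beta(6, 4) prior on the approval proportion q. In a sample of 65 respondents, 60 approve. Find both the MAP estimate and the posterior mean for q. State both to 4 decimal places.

q_MAP = 0.8904, E[q|data] = 0.8800

Posterior: Beta(6+60, 4+5) = Beta(66, 9).
Mode = (66−1)/(66+9−2) = 65/73 = 0.8904.
Mean = 66/(66+9) = 66/75 = 0.8800.
The mean is pulled below the mode by the posterior's left skew.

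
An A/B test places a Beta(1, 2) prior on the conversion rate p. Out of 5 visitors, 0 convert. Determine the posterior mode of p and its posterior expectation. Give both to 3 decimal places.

p_MAP = 0.000, E[p|data] = 0.125

Posterior: Beta(1+0, 2+5) = Beta(1, 7).
Since α = 1 ≤ 1 and β > 1, the Beta density is monotone decreasing on [0,1]; the mode is at 0.
Mean = 1/(1+7) = 0.125.
Mean > mode: the posterior has a right tail.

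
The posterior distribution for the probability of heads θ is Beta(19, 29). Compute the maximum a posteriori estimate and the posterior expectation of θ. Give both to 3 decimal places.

MAP = 0.391; posterior mean = 0.396

Mode = (19−1)/(19+29−2) = 18/46 = 0.391.
Mean = 19/(19+29) = 19/48 = 0.396.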